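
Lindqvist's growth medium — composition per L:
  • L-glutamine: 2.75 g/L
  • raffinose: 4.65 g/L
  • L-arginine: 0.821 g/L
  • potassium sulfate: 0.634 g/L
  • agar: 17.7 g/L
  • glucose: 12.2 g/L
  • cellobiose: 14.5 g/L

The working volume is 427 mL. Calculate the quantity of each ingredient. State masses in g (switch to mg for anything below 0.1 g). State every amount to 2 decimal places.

L-glutamine 1.17 g; raffinose 1.99 g; L-arginine 0.35 g; potassium sulfate 0.27 g; agar 7.56 g; glucose 5.21 g; cellobiose 6.19 g

Target volume = 427 mL = 0.427 L.
L-glutamine: 2.75 g/L × 0.427 L = 1.17 g
raffinose: 4.65 g/L × 0.427 L = 1.99 g
L-arginine: 0.821 g/L × 0.427 L = 0.35 g
potassium sulfate: 0.634 g/L × 0.427 L = 0.27 g
agar: 17.7 g/L × 0.427 L = 7.56 g
glucose: 12.2 g/L × 0.427 L = 5.21 g
cellobiose: 14.5 g/L × 0.427 L = 6.19 g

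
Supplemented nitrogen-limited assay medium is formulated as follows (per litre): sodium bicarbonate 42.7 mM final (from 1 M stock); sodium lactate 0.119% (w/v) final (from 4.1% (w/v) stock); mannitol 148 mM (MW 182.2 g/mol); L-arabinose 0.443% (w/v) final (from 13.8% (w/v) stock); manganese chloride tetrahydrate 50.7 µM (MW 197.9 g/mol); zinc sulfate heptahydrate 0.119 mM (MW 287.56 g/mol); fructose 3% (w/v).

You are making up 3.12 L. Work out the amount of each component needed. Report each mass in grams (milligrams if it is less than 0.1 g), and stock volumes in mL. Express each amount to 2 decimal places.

Working volume: 3.12 L.
sodium bicarbonate: dilute stock: 42.7 mM × 3120 mL ÷ 1000 mM = 133.22 mL
sodium lactate: dilute stock: 0.119% ÷ 4.1% × 3120 mL = 90.56 mL
mannitol: 148 mmol/L × 182.2 g/mol × 3.12 L ÷ 1000 = 84.13 g
L-arabinose: dilute stock: 0.443% ÷ 13.8% × 3120 mL = 100.16 mL
manganese chloride tetrahydrate: 50.7 µmol/L × 197.9 g/mol × 3.12 L ÷ 1000 = 31.30 mg
zinc sulfate heptahydrate: 0.119 mmol/L × 287.56 g/mol × 3.12 L ÷ 1000 = 0.11 g
fructose: 3 g per 100 mL × 3120 mL ÷ 100 = 93.60 g

sodium bicarbonate 133.22 mL; sodium lactate 90.56 mL; mannitol 84.13 g; L-arabinose 100.16 mL; manganese chloride tetrahydrate 31.30 mg; zinc sulfate heptahydrate 0.11 g; fructose 93.60 g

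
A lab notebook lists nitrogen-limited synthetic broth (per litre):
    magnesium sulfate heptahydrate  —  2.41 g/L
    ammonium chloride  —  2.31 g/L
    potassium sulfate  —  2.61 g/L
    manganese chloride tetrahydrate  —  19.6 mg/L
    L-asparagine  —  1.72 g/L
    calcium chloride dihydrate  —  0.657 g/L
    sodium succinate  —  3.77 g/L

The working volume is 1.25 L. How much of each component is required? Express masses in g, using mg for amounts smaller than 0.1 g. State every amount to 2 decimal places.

magnesium sulfate heptahydrate 3.01 g; ammonium chloride 2.89 g; potassium sulfate 3.26 g; manganese chloride tetrahydrate 24.50 mg; L-asparagine 2.15 g; calcium chloride dihydrate 0.82 g; sodium succinate 4.71 g

Working volume: 1.25 L.
magnesium sulfate heptahydrate: 2.41 g/L × 1.25 L = 3.01 g
ammonium chloride: 2.31 g/L × 1.25 L = 2.89 g
potassium sulfate: 2.61 g/L × 1.25 L = 3.26 g
manganese chloride tetrahydrate: 19.6 mg/L × 1.25 L = 24.50 mg
L-asparagine: 1.72 g/L × 1.25 L = 2.15 g
calcium chloride dihydrate: 0.657 g/L × 1.25 L = 0.82 g
sodium succinate: 3.77 g/L × 1.25 L = 4.71 g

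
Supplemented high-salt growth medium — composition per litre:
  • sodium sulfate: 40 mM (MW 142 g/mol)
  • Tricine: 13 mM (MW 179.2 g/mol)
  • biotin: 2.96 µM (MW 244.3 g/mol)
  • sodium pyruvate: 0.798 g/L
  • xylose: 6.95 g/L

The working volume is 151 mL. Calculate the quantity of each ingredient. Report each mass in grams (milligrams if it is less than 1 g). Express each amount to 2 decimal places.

sodium sulfate 857.68 mg; Tricine 351.77 mg; biotin 0.11 mg; sodium pyruvate 120.50 mg; xylose 1.05 g

Target volume = 151 mL = 0.151 L.
sodium sulfate: 40 mmol/L × 142 mg/mmol × 0.151 L = 857.68 mg
Tricine: 13 mmol/L × 179.2 mg/mmol × 0.151 L = 351.77 mg
biotin: 2.96 µmol/L × 244.3 g/mol × 0.151 L ÷ 1000 = 0.11 mg
sodium pyruvate: 0.798 g/L × 0.151 L = 0.120498 g = 120.50 mg
xylose: 6.95 g/L × 0.151 L = 1.05 g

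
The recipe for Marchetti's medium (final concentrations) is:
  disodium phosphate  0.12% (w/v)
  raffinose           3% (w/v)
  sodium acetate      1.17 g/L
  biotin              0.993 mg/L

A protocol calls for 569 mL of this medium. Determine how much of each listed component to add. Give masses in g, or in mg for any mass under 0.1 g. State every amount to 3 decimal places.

Scale factor relative to 1 L: 0.569.
disodium phosphate: 0.12% w/v = 1.2 g/L → 1.2 × 0.569 L = 0.683 g
raffinose: 3% w/v = 30 g/L → 30 × 0.569 L = 17.070 g
sodium acetate: 1.17 g/L × 0.569 L = 0.666 g
biotin: 0.993 mg/L × 0.569 L = 0.565 mg

disodium phosphate 0.683 g; raffinose 17.070 g; sodium acetate 0.666 g; biotin 0.565 mg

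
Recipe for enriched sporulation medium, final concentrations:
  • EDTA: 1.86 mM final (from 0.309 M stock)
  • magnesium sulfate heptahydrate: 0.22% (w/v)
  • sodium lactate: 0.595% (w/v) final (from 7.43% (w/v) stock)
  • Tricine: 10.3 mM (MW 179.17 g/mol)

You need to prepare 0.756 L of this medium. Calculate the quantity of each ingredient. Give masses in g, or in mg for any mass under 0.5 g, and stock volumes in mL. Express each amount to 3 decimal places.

EDTA 4.551 mL; magnesium sulfate heptahydrate 1.663 g; sodium lactate 60.541 mL; Tricine 1.395 g

Scale factor relative to 1 L: 0.756.
EDTA: V = C2·V2/C1 = 1.86 mM × 756 mL ÷ 309 mM = 4.551 mL
magnesium sulfate heptahydrate: 0.22% w/v = 2.2 g/L → 2.2 × 0.756 L = 1.663 g
sodium lactate: V = C2·V2/C1 = 0.595% ÷ 7.43% × 756 mL = 60.541 mL
Tricine: 10.3 mmol/L × 179.17 g/mol × 0.756 L ÷ 1000 = 1.395 g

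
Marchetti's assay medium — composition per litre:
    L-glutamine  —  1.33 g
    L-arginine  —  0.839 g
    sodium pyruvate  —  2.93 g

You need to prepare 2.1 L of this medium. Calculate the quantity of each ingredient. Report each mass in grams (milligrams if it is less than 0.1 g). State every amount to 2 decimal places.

L-glutamine 2.79 g; L-arginine 1.76 g; sodium pyruvate 6.15 g

Scale factor = 2100 mL / 1000 mL = 2.1.
L-glutamine: 1.33 g × (2100 mL / 1000 mL) = 2.79 g
L-arginine: 0.839 g × (2100 mL / 1000 mL) = 1.76 g
sodium pyruvate: 2.93 g × (2100 mL / 1000 mL) = 6.15 g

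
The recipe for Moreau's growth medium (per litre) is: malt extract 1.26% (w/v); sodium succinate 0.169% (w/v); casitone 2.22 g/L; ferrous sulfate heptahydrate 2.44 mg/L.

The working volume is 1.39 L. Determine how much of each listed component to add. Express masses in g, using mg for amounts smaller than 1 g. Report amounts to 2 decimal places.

malt extract 17.51 g; sodium succinate 2.35 g; casitone 3.09 g; ferrous sulfate heptahydrate 3.39 mg

Working volume: 1.39 L.
malt extract: 1.26 g per 100 mL × 1390 mL ÷ 100 = 17.51 g
sodium succinate: 0.169 g per 100 mL × 1390 mL ÷ 100 = 2.35 g
casitone: 2.22 g/L × 1.39 L = 3.09 g
ferrous sulfate heptahydrate: 2.44 mg/L × 1.39 L = 3.39 mg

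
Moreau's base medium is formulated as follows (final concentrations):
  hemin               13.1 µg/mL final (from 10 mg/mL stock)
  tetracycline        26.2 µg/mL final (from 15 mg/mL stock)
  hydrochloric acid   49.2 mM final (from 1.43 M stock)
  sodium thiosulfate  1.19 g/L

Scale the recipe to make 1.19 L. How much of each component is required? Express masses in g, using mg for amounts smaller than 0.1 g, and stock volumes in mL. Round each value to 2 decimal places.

hemin 1.56 mL; tetracycline 2.08 mL; hydrochloric acid 40.94 mL; sodium thiosulfate 1.42 g

Working volume: 1.19 L.
hemin: C1V1 = C2V2 → 13.1 µg/mL × 1190 mL ÷ 10000 µg/mL = 1.56 mL
tetracycline: C1V1 = C2V2 → 26.2 µg/mL × 1190 mL ÷ 15000 µg/mL = 2.08 mL
hydrochloric acid: C1V1 = C2V2 → 49.2 mM × 1190 mL ÷ 1430 mM = 40.94 mL
sodium thiosulfate: 1.19 g/L × 1.19 L = 1.42 g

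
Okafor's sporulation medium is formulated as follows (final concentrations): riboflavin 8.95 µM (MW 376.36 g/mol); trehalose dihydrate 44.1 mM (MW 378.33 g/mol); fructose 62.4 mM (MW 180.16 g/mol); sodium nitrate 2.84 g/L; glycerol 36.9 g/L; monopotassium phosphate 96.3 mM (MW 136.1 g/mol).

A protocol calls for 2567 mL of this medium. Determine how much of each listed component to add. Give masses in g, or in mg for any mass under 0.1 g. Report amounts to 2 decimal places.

riboflavin 8.65 mg; trehalose dihydrate 42.83 g; fructose 28.86 g; sodium nitrate 7.29 g; glycerol 94.72 g; monopotassium phosphate 33.64 g

Working volume: 2567 mL = 2.567 L.
riboflavin: 8.95 µmol/L × 376.36 g/mol × 2.567 L ÷ 1000 = 8.65 mg
trehalose dihydrate: 44.1 mmol/L × 378.33 g/mol × 2.567 L ÷ 1000 = 42.83 g
fructose: 62.4 mmol/L × 180.16 g/mol × 2.567 L ÷ 1000 = 28.86 g
sodium nitrate: 2.84 g/L × 2.567 L = 7.29 g
glycerol: 36.9 g/L × 2.567 L = 94.72 g
monopotassium phosphate: 96.3 mmol/L × 136.1 g/mol × 2.567 L ÷ 1000 = 33.64 g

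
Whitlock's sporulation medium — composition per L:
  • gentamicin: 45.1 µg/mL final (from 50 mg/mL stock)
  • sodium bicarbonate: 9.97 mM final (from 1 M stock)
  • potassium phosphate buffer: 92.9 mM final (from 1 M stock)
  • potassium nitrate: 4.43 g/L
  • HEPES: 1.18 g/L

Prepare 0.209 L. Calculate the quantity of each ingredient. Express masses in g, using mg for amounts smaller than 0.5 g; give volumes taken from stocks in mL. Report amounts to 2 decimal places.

gentamicin 0.19 mL; sodium bicarbonate 2.08 mL; potassium phosphate buffer 19.42 mL; potassium nitrate 0.93 g; HEPES 246.62 mg

Scale factor relative to 1 L: 0.209.
gentamicin: dilute stock: 45.1 µg/mL × 209 mL ÷ 50000 µg/mL = 0.19 mL
sodium bicarbonate: C1V1 = C2V2 → 9.97 mM × 209 mL ÷ 1000 mM = 2.08 mL
potassium phosphate buffer: V = C2·V2/C1 = 92.9 mM × 209 mL ÷ 1000 mM = 19.42 mL
potassium nitrate: 4.43 g/L × 0.209 L = 0.93 g
HEPES: 1.18 g/L × 0.209 L = 0.24662 g = 246.62 mg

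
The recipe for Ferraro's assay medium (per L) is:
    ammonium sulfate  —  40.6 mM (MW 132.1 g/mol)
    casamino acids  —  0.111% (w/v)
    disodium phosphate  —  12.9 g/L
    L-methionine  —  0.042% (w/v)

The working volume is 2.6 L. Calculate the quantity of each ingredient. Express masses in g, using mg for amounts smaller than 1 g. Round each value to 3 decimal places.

ammonium sulfate 13.944 g; casamino acids 2.886 g; disodium phosphate 33.540 g; L-methionine 1.092 g

Working volume: 2.6 L.
ammonium sulfate: 40.6 mmol/L × 132.1 g/mol × 2.6 L ÷ 1000 = 13.944 g
casamino acids: 0.111% w/v = 1.11 g/L → 1.11 × 2.6 L = 2.886 g
disodium phosphate: 12.9 g/L × 2.6 L = 33.540 g
L-methionine: 0.042% w/v = 0.42 g/L → 0.42 × 2.6 L = 1.092 g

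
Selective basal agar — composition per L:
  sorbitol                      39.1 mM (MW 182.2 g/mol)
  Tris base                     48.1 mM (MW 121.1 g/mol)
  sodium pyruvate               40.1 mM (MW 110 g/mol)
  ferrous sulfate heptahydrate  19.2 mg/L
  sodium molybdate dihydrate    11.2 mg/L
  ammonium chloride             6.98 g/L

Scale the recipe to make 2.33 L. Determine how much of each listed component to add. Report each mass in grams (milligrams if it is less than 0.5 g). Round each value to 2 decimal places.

Scale factor relative to 1 L: 2.33.
sorbitol: 39.1 mmol/L × 182.2 g/mol × 2.33 L ÷ 1000 = 16.60 g
Tris base: 48.1 mmol/L × 121.1 g/mol × 2.33 L ÷ 1000 = 13.57 g
sodium pyruvate: 40.1 mmol/L × 110 g/mol × 2.33 L ÷ 1000 = 10.28 g
ferrous sulfate heptahydrate: 19.2 mg/L × 2.33 L = 44.74 mg
sodium molybdate dihydrate: 11.2 mg/L × 2.33 L = 26.10 mg
ammonium chloride: 6.98 g/L × 2.33 L = 16.26 g

sorbitol 16.60 g; Tris base 13.57 g; sodium pyruvate 10.28 g; ferrous sulfate heptahydrate 44.74 mg; sodium molybdate dihydrate 26.10 mg; ammonium chloride 16.26 g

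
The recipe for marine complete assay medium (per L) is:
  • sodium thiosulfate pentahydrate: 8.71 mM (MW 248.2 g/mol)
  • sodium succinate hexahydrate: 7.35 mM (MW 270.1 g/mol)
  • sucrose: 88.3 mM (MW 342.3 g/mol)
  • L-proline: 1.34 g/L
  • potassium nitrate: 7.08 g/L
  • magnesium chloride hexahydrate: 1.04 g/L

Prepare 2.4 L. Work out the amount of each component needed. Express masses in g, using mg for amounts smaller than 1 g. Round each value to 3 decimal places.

Working volume: 2.4 L.
sodium thiosulfate pentahydrate: 8.71 mmol/L × 248.2 g/mol × 2.4 L ÷ 1000 = 5.188 g
sodium succinate hexahydrate: 7.35 mmol/L × 270.1 g/mol × 2.4 L ÷ 1000 = 4.765 g
sucrose: 88.3 mmol/L × 342.3 g/mol × 2.4 L ÷ 1000 = 72.540 g
L-proline: 1.34 g/L × 2.4 L = 3.216 g
potassium nitrate: 7.08 g/L × 2.4 L = 16.992 g
magnesium chloride hexahydrate: 1.04 g/L × 2.4 L = 2.496 g

sodium thiosulfate pentahydrate 5.188 g; sodium succinate hexahydrate 4.765 g; sucrose 72.540 g; L-proline 3.216 g; potassium nitrate 16.992 g; magnesium chloride hexahydrate 2.496 g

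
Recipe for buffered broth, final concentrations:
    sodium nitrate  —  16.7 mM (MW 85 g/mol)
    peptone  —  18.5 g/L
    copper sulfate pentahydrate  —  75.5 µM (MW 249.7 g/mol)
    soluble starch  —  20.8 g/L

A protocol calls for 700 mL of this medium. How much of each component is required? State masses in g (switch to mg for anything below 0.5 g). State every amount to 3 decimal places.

Scale factor relative to 1 L: 0.7.
sodium nitrate: 16.7 mmol/L × 85 g/mol × 0.7 L ÷ 1000 = 0.994 g
peptone: 18.5 g/L × 0.7 L = 12.950 g
copper sulfate pentahydrate: 75.5 µmol/L × 249.7 g/mol × 0.7 L ÷ 1000 = 13.197 mg
soluble starch: 20.8 g/L × 0.7 L = 14.560 g

sodium nitrate 0.994 g; peptone 12.950 g; copper sulfate pentahydrate 13.197 mg; soluble starch 14.560 g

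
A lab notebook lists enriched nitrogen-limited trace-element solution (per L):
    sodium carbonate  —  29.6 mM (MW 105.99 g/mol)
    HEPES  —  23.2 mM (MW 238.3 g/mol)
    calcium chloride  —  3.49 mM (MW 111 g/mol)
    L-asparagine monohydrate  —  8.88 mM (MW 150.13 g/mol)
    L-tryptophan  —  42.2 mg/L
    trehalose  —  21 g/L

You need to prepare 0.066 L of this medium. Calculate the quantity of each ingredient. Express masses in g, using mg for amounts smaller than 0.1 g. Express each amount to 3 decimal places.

sodium carbonate 0.207 g; HEPES 0.365 g; calcium chloride 25.568 mg; L-asparagine monohydrate 87.988 mg; L-tryptophan 2.785 mg; trehalose 1.386 g

Working volume: 0.066 L.
sodium carbonate: 29.6 mmol/L × 105.99 g/mol × 0.066 L ÷ 1000 = 0.207 g
HEPES: 23.2 mmol/L × 238.3 g/mol × 0.066 L ÷ 1000 = 0.365 g
calcium chloride: 3.49 mmol/L × 111 mg/mmol × 0.066 L = 25.568 mg
L-asparagine monohydrate: 8.88 mmol/L × 150.13 mg/mmol × 0.066 L = 87.988 mg
L-tryptophan: 42.2 mg/L × 0.066 L = 2.785 mg
trehalose: 21 g/L × 0.066 L = 1.386 g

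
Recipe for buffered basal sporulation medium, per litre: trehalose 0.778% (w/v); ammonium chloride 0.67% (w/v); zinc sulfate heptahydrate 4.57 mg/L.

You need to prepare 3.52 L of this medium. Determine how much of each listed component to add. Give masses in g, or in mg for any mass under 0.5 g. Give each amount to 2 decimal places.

trehalose 27.39 g; ammonium chloride 23.58 g; zinc sulfate heptahydrate 16.09 mg

Working volume: 3.52 L.
trehalose: 0.778% w/v = 7.78 g/L → 7.78 × 3.52 L = 27.39 g
ammonium chloride: 0.67 g per 100 mL × 3520 mL ÷ 100 = 23.58 g
zinc sulfate heptahydrate: 4.57 mg/L × 3.52 L = 16.09 mg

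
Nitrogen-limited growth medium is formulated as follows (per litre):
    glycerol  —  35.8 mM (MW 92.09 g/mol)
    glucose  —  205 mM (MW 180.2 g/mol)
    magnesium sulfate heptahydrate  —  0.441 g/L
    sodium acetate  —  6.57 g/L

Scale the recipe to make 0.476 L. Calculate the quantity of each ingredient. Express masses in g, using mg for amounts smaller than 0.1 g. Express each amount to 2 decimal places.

Scale factor relative to 1 L: 0.476.
glycerol: 35.8 mmol/L × 92.09 g/mol × 0.476 L ÷ 1000 = 1.57 g
glucose: 205 mmol/L × 180.2 g/mol × 0.476 L ÷ 1000 = 17.58 g
magnesium sulfate heptahydrate: 0.441 g/L × 0.476 L = 0.21 g
sodium acetate: 6.57 g/L × 0.476 L = 3.13 g

glycerol 1.57 g; glucose 17.58 g; magnesium sulfate heptahydrate 0.21 g; sodium acetate 3.13 g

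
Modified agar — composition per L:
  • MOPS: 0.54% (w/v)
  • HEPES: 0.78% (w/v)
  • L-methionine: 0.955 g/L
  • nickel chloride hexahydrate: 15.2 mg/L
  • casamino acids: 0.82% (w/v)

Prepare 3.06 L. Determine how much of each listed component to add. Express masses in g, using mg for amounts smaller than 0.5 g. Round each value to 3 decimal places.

Working volume: 3.06 L.
MOPS: 0.54% w/v = 5.4 g/L → 5.4 × 3.06 L = 16.524 g
HEPES: 0.78 g per 100 mL × 3060 mL ÷ 100 = 23.868 g
L-methionine: 0.955 g/L × 3.06 L = 2.922 g
nickel chloride hexahydrate: 15.2 mg/L × 3.06 L = 46.512 mg
casamino acids: 0.82 g per 100 mL × 3060 mL ÷ 100 = 25.092 g

MOPS 16.524 g; HEPES 23.868 g; L-methionine 2.922 g; nickel chloride hexahydrate 46.512 mg; casamino acids 25.092 g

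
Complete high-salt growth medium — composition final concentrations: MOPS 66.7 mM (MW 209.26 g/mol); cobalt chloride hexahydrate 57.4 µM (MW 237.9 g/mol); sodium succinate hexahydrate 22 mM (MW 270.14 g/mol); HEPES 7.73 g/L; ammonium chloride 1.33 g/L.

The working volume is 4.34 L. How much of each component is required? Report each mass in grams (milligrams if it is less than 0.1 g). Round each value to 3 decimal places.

Scale factor relative to 1 L: 4.34.
MOPS: 66.7 mmol/L × 209.26 g/mol × 4.34 L ÷ 1000 = 60.576 g
cobalt chloride hexahydrate: 57.4 µmol/L × 237.9 g/mol × 4.34 L ÷ 1000 = 59.265 mg
sodium succinate hexahydrate: 22 mmol/L × 270.14 g/mol × 4.34 L ÷ 1000 = 25.793 g
HEPES: 7.73 g/L × 4.34 L = 33.548 g
ammonium chloride: 1.33 g/L × 4.34 L = 5.772 g

MOPS 60.576 g; cobalt chloride hexahydrate 59.265 mg; sodium succinate hexahydrate 25.793 g; HEPES 33.548 g; ammonium chloride 5.772 g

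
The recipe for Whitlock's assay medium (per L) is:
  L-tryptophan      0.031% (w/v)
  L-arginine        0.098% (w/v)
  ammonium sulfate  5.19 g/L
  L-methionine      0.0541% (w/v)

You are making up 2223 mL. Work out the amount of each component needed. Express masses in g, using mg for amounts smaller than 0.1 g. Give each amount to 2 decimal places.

Target volume = 2223 mL = 2.223 L.
L-tryptophan: 0.031% w/v = 0.31 g/L → 0.31 × 2.223 L = 0.69 g
L-arginine: 0.098 g per 100 mL × 2223 mL ÷ 100 = 2.18 g
ammonium sulfate: 5.19 g/L × 2.223 L = 11.54 g
L-methionine: 0.0541 g per 100 mL × 2223 mL ÷ 100 = 1.20 g

L-tryptophan 0.69 g; L-arginine 2.18 g; ammonium sulfate 11.54 g; L-methionine 1.20 g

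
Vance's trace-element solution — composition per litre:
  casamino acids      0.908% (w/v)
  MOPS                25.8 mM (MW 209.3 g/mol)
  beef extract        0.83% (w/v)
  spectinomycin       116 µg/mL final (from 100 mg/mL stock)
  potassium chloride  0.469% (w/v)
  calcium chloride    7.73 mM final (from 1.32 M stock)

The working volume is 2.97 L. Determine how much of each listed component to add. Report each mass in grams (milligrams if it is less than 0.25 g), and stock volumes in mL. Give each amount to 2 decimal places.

Working volume: 2.97 L.
casamino acids: 0.908 g per 100 mL × 2970 mL ÷ 100 = 26.97 g
MOPS: 25.8 mmol/L × 209.3 g/mol × 2.97 L ÷ 1000 = 16.04 g
beef extract: 0.83% w/v = 8.3 g/L → 8.3 × 2.97 L = 24.65 g
spectinomycin: C1V1 = C2V2 → 116 µg/mL × 2970 mL ÷ 100000 µg/mL = 3.45 mL
potassium chloride: 0.469 g per 100 mL × 2970 mL ÷ 100 = 13.93 g
calcium chloride: C1V1 = C2V2 → 7.73 mM × 2970 mL ÷ 1320 mM = 17.39 mL

casamino acids 26.97 g; MOPS 16.04 g; beef extract 24.65 g; spectinomycin 3.45 mL; potassium chloride 13.93 g; calcium chloride 17.39 mL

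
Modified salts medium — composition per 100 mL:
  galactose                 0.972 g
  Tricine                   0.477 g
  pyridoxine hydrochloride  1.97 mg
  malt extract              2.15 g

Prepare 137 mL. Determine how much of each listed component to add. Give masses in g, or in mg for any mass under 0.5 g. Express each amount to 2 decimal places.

Ratio of target to recipe volume: 137 / 100 = 1.37.
galactose: 0.972 g × (137 mL / 100 mL) = 1.33 g
Tricine: 0.477 g × (137 mL / 100 mL) = 0.65 g
pyridoxine hydrochloride: 1.97 mg × (137 mL / 100 mL) = 2.70 mg
malt extract: 2.15 g × (137 mL / 100 mL) = 2.95 g

galactose 1.33 g; Tricine 0.65 g; pyridoxine hydrochloride 2.70 mg; malt extract 2.95 g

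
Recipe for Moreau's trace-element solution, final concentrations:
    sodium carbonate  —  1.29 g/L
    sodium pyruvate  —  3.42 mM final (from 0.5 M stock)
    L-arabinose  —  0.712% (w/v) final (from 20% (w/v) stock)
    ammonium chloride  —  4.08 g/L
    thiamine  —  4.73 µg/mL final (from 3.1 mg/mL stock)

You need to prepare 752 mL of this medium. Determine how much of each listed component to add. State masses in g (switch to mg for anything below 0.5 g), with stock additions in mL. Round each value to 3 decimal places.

sodium carbonate 0.970 g; sodium pyruvate 5.144 mL; L-arabinose 26.771 mL; ammonium chloride 3.068 g; thiamine 1.147 mL

Working volume: 752 mL = 0.752 L.
sodium carbonate: 1.29 g/L × 0.752 L = 0.970 g
sodium pyruvate: C1V1 = C2V2 → 3.42 mM × 752 mL ÷ 500 mM = 5.144 mL
L-arabinose: V = C2·V2/C1 = 0.712% ÷ 20% × 752 mL = 26.771 mL
ammonium chloride: 4.08 g/L × 0.752 L = 3.068 g
thiamine: V = C2·V2/C1 = 4.73 µg/mL × 752 mL ÷ 3100 µg/mL = 1.147 mL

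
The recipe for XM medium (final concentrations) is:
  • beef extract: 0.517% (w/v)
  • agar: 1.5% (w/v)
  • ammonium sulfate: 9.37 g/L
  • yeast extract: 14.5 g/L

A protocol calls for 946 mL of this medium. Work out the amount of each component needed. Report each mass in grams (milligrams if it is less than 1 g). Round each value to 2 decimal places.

Working volume: 946 mL = 0.946 L.
beef extract: 0.517% w/v = 5.17 g/L → 5.17 × 0.946 L = 4.89 g
agar: 1.5 g per 100 mL × 946 mL ÷ 100 = 14.19 g
ammonium sulfate: 9.37 g/L × 0.946 L = 8.86 g
yeast extract: 14.5 g/L × 0.946 L = 13.72 g

beef extract 4.89 g; agar 14.19 g; ammonium sulfate 8.86 g; yeast extract 13.72 g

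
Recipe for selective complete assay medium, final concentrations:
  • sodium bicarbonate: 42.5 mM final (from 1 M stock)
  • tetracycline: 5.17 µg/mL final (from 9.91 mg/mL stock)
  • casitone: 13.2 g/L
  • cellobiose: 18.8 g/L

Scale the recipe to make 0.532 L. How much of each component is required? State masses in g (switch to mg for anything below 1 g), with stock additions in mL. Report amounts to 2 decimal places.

sodium bicarbonate 22.61 mL; tetracycline 0.28 mL; casitone 7.02 g; cellobiose 10.00 g

Scale factor relative to 1 L: 0.532.
sodium bicarbonate: C1V1 = C2V2 → 42.5 mM × 532 mL ÷ 1000 mM = 22.61 mL
tetracycline: C1V1 = C2V2 → 5.17 µg/mL × 532 mL ÷ 9910 µg/mL = 0.28 mL
casitone: 13.2 g/L × 0.532 L = 7.02 g
cellobiose: 18.8 g/L × 0.532 L = 10.00 g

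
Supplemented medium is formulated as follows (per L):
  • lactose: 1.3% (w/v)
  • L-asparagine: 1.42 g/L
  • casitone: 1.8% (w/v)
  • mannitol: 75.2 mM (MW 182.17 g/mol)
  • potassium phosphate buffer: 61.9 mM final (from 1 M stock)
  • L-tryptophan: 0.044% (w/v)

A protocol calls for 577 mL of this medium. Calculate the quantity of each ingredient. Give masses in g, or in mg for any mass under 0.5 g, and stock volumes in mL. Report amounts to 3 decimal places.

Scale factor relative to 1 L: 0.577.
lactose: 1.3 g per 100 mL × 577 mL ÷ 100 = 7.501 g
L-asparagine: 1.42 g/L × 0.577 L = 0.819 g
casitone: 1.8% w/v = 18 g/L → 18 × 0.577 L = 10.386 g
mannitol: 75.2 mmol/L × 182.17 g/mol × 0.577 L ÷ 1000 = 7.904 g
potassium phosphate buffer: V = C2·V2/C1 = 61.9 mM × 577 mL ÷ 1000 mM = 35.716 mL
L-tryptophan: 0.044 g per 100 mL × 577 mL ÷ 100 = 0.25388 g = 253.880 mg

lactose 7.501 g; L-asparagine 0.819 g; casitone 10.386 g; mannitol 7.904 g; potassium phosphate buffer 35.716 mL; L-tryptophan 253.880 mg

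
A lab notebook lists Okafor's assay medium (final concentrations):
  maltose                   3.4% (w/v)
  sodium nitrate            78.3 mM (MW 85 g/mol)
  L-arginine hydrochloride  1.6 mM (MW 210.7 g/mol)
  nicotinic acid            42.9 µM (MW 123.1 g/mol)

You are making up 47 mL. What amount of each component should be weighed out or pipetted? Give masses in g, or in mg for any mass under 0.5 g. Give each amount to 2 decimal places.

Scale factor relative to 1 L: 0.047.
maltose: 3.4 g per 100 mL × 47 mL ÷ 100 = 1.60 g
sodium nitrate: 78.3 mmol/L × 85 mg/mmol × 0.047 L = 312.81 mg
L-arginine hydrochloride: 1.6 mmol/L × 210.7 mg/mmol × 0.047 L = 15.84 mg
nicotinic acid: 42.9 µmol/L × 123.1 g/mol × 0.047 L ÷ 1000 = 0.25 mg

maltose 1.60 g; sodium nitrate 312.81 mg; L-arginine hydrochloride 15.84 mg; nicotinic acid 0.25 mg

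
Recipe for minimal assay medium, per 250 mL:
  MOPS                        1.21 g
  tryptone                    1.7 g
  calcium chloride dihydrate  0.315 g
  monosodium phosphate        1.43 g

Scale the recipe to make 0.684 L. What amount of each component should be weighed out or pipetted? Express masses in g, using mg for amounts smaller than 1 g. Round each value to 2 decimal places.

Scale factor = 684 mL / 250 mL = 2.736.
MOPS: 1.21 g × (684 mL / 250 mL) = 3.31 g
tryptone: 1.7 g × (684 mL / 250 mL) = 4.65 g
calcium chloride dihydrate: 0.315 g × (684 mL / 250 mL) = 0.86184 g = 861.84 mg
monosodium phosphate: 1.43 g × (684 mL / 250 mL) = 3.91 g

MOPS 3.31 g; tryptone 4.65 g; calcium chloride dihydrate 861.84 mg; monosodium phosphate 3.91 g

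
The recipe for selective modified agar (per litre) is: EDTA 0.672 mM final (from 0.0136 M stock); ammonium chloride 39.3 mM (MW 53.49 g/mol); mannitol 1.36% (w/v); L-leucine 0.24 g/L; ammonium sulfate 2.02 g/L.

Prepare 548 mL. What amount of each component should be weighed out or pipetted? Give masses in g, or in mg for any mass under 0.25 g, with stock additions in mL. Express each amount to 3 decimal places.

EDTA 27.078 mL; ammonium chloride 1.152 g; mannitol 7.453 g; L-leucine 131.520 mg; ammonium sulfate 1.107 g

Scale factor relative to 1 L: 0.548.
EDTA: C1V1 = C2V2 → 0.672 mM × 548 mL ÷ 13.6 mM = 27.078 mL
ammonium chloride: 39.3 mmol/L × 53.49 g/mol × 0.548 L ÷ 1000 = 1.152 g
mannitol: 1.36 g per 100 mL × 548 mL ÷ 100 = 7.453 g
L-leucine: 0.24 g/L × 0.548 L = 0.13152 g = 131.520 mg
ammonium sulfate: 2.02 g/L × 0.548 L = 1.107 g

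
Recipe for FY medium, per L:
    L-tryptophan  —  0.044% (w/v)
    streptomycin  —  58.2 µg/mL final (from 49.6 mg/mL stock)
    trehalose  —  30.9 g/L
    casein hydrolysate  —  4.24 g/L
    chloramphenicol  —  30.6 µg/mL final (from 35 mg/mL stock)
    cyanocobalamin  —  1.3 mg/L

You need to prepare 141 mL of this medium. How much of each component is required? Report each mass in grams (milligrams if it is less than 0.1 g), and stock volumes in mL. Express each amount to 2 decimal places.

L-tryptophan 62.04 mg; streptomycin 0.17 mL; trehalose 4.36 g; casein hydrolysate 0.60 g; chloramphenicol 0.12 mL; cyanocobalamin 0.18 mg

Scale factor relative to 1 L: 0.141.
L-tryptophan: 0.044% w/v = 0.44 g/L → 0.44 × 0.141 L = 0.06204 g = 62.04 mg
streptomycin: C1V1 = C2V2 → 58.2 µg/mL × 141 mL ÷ 49600 µg/mL = 0.17 mL
trehalose: 30.9 g/L × 0.141 L = 4.36 g
casein hydrolysate: 4.24 g/L × 0.141 L = 0.60 g
chloramphenicol: C1V1 = C2V2 → 30.6 µg/mL × 141 mL ÷ 35000 µg/mL = 0.12 mL
cyanocobalamin: 1.3 mg/L × 0.141 L = 0.18 mg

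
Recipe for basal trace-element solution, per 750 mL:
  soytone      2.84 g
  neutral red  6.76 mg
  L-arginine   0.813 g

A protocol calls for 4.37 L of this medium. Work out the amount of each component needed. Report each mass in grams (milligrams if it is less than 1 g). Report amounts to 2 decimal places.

Scale factor = 4370 mL / 750 mL = 5.82667.
soytone: 2.84 g × (4370 mL / 750 mL) = 16.55 g
neutral red: 6.76 mg × (4370 mL / 750 mL) = 39.39 mg
L-arginine: 0.813 g × (4370 mL / 750 mL) = 4.74 g

soytone 16.55 g; neutral red 39.39 mg; L-arginine 4.74 g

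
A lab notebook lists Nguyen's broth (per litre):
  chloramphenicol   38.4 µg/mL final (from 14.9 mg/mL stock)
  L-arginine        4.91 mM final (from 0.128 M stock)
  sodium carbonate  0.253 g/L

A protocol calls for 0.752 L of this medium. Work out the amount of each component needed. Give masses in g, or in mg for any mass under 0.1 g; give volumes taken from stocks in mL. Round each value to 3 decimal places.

Scale factor relative to 1 L: 0.752.
chloramphenicol: V = C2·V2/C1 = 38.4 µg/mL × 752 mL ÷ 14900 µg/mL = 1.938 mL
L-arginine: C1V1 = C2V2 → 4.91 mM × 752 mL ÷ 128 mM = 28.846 mL
sodium carbonate: 0.253 g/L × 0.752 L = 0.190 g

chloramphenicol 1.938 mL; L-arginine 28.846 mL; sodium carbonate 0.190 g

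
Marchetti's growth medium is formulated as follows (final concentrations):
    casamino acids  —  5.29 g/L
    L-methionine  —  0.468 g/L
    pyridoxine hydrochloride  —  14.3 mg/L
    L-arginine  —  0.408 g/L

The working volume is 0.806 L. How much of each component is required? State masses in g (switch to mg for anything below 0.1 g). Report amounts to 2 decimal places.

Working volume: 0.806 L.
casamino acids: 5.29 g/L × 0.806 L = 4.26 g
L-methionine: 0.468 g/L × 0.806 L = 0.38 g
pyridoxine hydrochloride: 14.3 mg/L × 0.806 L = 11.53 mg
L-arginine: 0.408 g/L × 0.806 L = 0.33 g

casamino acids 4.26 g; L-methionine 0.38 g; pyridoxine hydrochloride 11.53 mg; L-arginine 0.33 g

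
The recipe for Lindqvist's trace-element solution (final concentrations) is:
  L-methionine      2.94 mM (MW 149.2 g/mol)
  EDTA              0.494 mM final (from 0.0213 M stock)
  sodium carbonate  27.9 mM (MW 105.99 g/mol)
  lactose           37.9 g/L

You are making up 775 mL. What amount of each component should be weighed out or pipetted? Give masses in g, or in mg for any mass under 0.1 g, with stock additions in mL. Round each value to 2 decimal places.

L-methionine 0.34 g; EDTA 17.97 mL; sodium carbonate 2.29 g; lactose 29.37 g

Scale factor relative to 1 L: 0.775.
L-methionine: 2.94 mmol/L × 149.2 g/mol × 0.775 L ÷ 1000 = 0.34 g
EDTA: dilute stock: 0.494 mM × 775 mL ÷ 21.3 mM = 17.97 mL
sodium carbonate: 27.9 mmol/L × 105.99 g/mol × 0.775 L ÷ 1000 = 2.29 g
lactose: 37.9 g/L × 0.775 L = 29.37 g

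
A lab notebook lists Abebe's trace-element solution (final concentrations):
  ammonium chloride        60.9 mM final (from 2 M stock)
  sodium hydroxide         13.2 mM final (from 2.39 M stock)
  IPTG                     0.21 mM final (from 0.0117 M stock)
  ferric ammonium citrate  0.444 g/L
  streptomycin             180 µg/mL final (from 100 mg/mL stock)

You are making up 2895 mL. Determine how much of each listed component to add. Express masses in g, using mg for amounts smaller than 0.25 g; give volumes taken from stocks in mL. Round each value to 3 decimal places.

ammonium chloride 88.153 mL; sodium hydroxide 15.989 mL; IPTG 51.962 mL; ferric ammonium citrate 1.285 g; streptomycin 5.211 mL

Target volume = 2895 mL = 2.895 L.
ammonium chloride: dilute stock: 60.9 mM × 2895 mL ÷ 2000 mM = 88.153 mL
sodium hydroxide: C1V1 = C2V2 → 13.2 mM × 2895 mL ÷ 2390 mM = 15.989 mL
IPTG: V = C2·V2/C1 = 0.21 mM × 2895 mL ÷ 11.7 mM = 51.962 mL
ferric ammonium citrate: 0.444 g/L × 2.895 L = 1.285 g
streptomycin: V = C2·V2/C1 = 180 µg/mL × 2895 mL ÷ 100000 µg/mL = 5.211 mL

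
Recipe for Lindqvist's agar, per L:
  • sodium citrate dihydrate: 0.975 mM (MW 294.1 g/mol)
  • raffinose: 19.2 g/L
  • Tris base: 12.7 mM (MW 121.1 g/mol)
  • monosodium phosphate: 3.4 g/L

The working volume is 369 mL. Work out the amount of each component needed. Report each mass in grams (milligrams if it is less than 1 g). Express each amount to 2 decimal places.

sodium citrate dihydrate 105.81 mg; raffinose 7.08 g; Tris base 567.51 mg; monosodium phosphate 1.25 g

Scale factor relative to 1 L: 0.369.
sodium citrate dihydrate: 0.975 mmol/L × 294.1 mg/mmol × 0.369 L = 105.81 mg
raffinose: 19.2 g/L × 0.369 L = 7.08 g
Tris base: 12.7 mmol/L × 121.1 mg/mmol × 0.369 L = 567.51 mg
monosodium phosphate: 3.4 g/L × 0.369 L = 1.25 g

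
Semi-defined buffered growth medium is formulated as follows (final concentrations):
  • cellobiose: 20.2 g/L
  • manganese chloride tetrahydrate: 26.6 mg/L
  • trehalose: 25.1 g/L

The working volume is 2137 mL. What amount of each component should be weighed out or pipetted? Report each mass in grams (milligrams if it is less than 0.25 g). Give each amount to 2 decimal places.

Target volume = 2137 mL = 2.137 L.
cellobiose: 20.2 g/L × 2.137 L = 43.17 g
manganese chloride tetrahydrate: 26.6 mg/L × 2.137 L = 56.84 mg
trehalose: 25.1 g/L × 2.137 L = 53.64 g

cellobiose 43.17 g; manganese chloride tetrahydrate 56.84 mg; trehalose 53.64 g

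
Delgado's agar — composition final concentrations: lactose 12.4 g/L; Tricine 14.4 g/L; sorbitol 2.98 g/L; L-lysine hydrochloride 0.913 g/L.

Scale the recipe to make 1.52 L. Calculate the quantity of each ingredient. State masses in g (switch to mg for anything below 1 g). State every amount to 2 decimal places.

Working volume: 1.52 L.
lactose: 12.4 g/L × 1.52 L = 18.85 g
Tricine: 14.4 g/L × 1.52 L = 21.89 g
sorbitol: 2.98 g/L × 1.52 L = 4.53 g
L-lysine hydrochloride: 0.913 g/L × 1.52 L = 1.39 g

lactose 18.85 g; Tricine 21.89 g; sorbitol 4.53 g; L-lysine hydrochloride 1.39 g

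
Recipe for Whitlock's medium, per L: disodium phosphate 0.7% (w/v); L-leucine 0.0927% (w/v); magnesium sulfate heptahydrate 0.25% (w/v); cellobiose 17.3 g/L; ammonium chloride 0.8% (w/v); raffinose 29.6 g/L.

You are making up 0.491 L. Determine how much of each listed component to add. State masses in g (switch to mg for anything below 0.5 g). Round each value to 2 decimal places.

disodium phosphate 3.44 g; L-leucine 455.16 mg; magnesium sulfate heptahydrate 1.23 g; cellobiose 8.49 g; ammonium chloride 3.93 g; raffinose 14.53 g

Working volume: 0.491 L.
disodium phosphate: 0.7 g per 100 mL × 491 mL ÷ 100 = 3.44 g
L-leucine: 0.0927% w/v = 0.927 g/L → 0.927 × 0.491 L = 0.455157 g = 455.16 mg
magnesium sulfate heptahydrate: 0.25 g per 100 mL × 491 mL ÷ 100 = 1.23 g
cellobiose: 17.3 g/L × 0.491 L = 8.49 g
ammonium chloride: 0.8% w/v = 8 g/L → 8 × 0.491 L = 3.93 g
raffinose: 29.6 g/L × 0.491 L = 14.53 g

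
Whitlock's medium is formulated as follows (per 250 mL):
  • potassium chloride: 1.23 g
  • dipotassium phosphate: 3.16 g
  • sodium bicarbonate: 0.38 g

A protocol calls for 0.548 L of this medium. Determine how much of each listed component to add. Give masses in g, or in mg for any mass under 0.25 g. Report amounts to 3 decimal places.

potassium chloride 2.696 g; dipotassium phosphate 6.927 g; sodium bicarbonate 0.833 g

Scale factor = 548 mL / 250 mL = 2.192.
potassium chloride: 1.23 g × (548 mL / 250 mL) = 2.696 g
dipotassium phosphate: 3.16 g × (548 mL / 250 mL) = 6.927 g
sodium bicarbonate: 0.38 g × (548 mL / 250 mL) = 0.833 g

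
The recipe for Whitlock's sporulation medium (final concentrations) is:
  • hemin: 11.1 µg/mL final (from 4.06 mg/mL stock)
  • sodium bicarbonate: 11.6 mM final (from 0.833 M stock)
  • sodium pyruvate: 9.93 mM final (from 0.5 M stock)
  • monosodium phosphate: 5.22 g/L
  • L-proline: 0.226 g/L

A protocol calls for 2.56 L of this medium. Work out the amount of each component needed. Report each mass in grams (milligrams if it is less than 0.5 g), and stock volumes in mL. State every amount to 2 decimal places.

hemin 7.00 mL; sodium bicarbonate 35.65 mL; sodium pyruvate 50.84 mL; monosodium phosphate 13.36 g; L-proline 0.58 g

Scale factor relative to 1 L: 2.56.
hemin: V = C2·V2/C1 = 11.1 µg/mL × 2560 mL ÷ 4060 µg/mL = 7.00 mL
sodium bicarbonate: V = C2·V2/C1 = 11.6 mM × 2560 mL ÷ 833 mM = 35.65 mL
sodium pyruvate: C1V1 = C2V2 → 9.93 mM × 2560 mL ÷ 500 mM = 50.84 mL
monosodium phosphate: 5.22 g/L × 2.56 L = 13.36 g
L-proline: 0.226 g/L × 2.56 L = 0.58 g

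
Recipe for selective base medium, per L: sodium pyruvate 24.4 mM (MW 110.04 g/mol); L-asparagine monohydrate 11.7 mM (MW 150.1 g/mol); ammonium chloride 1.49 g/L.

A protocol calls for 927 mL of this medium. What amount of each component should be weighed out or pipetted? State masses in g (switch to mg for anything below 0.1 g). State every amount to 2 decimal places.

Working volume: 927 mL = 0.927 L.
sodium pyruvate: 24.4 mmol/L × 110.04 g/mol × 0.927 L ÷ 1000 = 2.49 g
L-asparagine monohydrate: 11.7 mmol/L × 150.1 g/mol × 0.927 L ÷ 1000 = 1.63 g
ammonium chloride: 1.49 g/L × 0.927 L = 1.38 g

sodium pyruvate 2.49 g; L-asparagine monohydrate 1.63 g; ammonium chloride 1.38 g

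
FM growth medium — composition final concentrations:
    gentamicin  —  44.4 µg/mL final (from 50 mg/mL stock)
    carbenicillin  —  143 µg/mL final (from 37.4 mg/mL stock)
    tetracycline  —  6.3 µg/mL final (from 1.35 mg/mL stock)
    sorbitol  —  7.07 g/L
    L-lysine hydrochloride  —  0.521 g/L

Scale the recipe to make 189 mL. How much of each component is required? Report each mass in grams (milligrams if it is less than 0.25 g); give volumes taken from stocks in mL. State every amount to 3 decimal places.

Working volume: 189 mL = 0.189 L.
gentamicin: V = C2·V2/C1 = 44.4 µg/mL × 189 mL ÷ 50000 µg/mL = 0.168 mL
carbenicillin: C1V1 = C2V2 → 143 µg/mL × 189 mL ÷ 37400 µg/mL = 0.723 mL
tetracycline: C1V1 = C2V2 → 6.3 µg/mL × 189 mL ÷ 1350 µg/mL = 0.882 mL
sorbitol: 7.07 g/L × 0.189 L = 1.336 g
L-lysine hydrochloride: 0.521 g/L × 0.189 L = 0.098469 g = 98.469 mg

gentamicin 0.168 mL; carbenicillin 0.723 mL; tetracycline 0.882 mL; sorbitol 1.336 g; L-lysine hydrochloride 98.469 mg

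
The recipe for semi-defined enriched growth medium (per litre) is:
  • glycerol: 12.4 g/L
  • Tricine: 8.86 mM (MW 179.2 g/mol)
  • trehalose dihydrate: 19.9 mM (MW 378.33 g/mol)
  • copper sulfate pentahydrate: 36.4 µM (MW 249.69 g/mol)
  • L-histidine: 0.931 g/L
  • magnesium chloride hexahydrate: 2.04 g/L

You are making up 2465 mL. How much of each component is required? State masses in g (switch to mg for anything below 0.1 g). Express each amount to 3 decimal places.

Target volume = 2465 mL = 2.465 L.
glycerol: 12.4 g/L × 2.465 L = 30.566 g
Tricine: 8.86 mmol/L × 179.2 g/mol × 2.465 L ÷ 1000 = 3.914 g
trehalose dihydrate: 19.9 mmol/L × 378.33 g/mol × 2.465 L ÷ 1000 = 18.558 g
copper sulfate pentahydrate: 36.4 µmol/L × 249.69 g/mol × 2.465 L ÷ 1000 = 22.404 mg
L-histidine: 0.931 g/L × 2.465 L = 2.295 g
magnesium chloride hexahydrate: 2.04 g/L × 2.465 L = 5.029 g

glycerol 30.566 g; Tricine 3.914 g; trehalose dihydrate 18.558 g; copper sulfate pentahydrate 22.404 mg; L-histidine 2.295 g; magnesium chloride hexahydrate 5.029 g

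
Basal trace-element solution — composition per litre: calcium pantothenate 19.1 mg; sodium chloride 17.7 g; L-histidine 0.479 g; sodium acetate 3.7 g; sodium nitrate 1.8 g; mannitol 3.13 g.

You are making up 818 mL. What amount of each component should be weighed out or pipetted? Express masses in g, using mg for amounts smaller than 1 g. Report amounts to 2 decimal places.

calcium pantothenate 15.62 mg; sodium chloride 14.48 g; L-histidine 391.82 mg; sodium acetate 3.03 g; sodium nitrate 1.47 g; mannitol 2.56 g

Scale factor = 818 mL / 1000 mL = 0.818.
calcium pantothenate: 19.1 mg × (818 mL / 1000 mL) = 15.62 mg
sodium chloride: 17.7 g × (818 mL / 1000 mL) = 14.48 g
L-histidine: 0.479 g × (818 mL / 1000 mL) = 0.391822 g = 391.82 mg
sodium acetate: 3.7 g × (818 mL / 1000 mL) = 3.03 g
sodium nitrate: 1.8 g × (818 mL / 1000 mL) = 1.47 g
mannitol: 3.13 g × (818 mL / 1000 mL) = 2.56 g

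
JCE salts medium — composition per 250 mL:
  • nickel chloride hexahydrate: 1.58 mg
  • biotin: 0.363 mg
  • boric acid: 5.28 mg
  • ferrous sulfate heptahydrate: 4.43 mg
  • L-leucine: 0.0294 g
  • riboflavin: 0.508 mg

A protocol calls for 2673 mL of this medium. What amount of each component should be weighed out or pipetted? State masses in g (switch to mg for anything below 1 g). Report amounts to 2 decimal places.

nickel chloride hexahydrate 16.89 mg; biotin 3.88 mg; boric acid 56.45 mg; ferrous sulfate heptahydrate 47.37 mg; L-leucine 314.34 mg; riboflavin 5.43 mg

Scale factor = 2673 mL / 250 mL = 10.692.
nickel chloride hexahydrate: 1.58 mg × (2673 mL / 250 mL) = 16.89 mg
biotin: 0.363 mg × (2673 mL / 250 mL) = 3.88 mg
boric acid: 5.28 mg × (2673 mL / 250 mL) = 56.45 mg
ferrous sulfate heptahydrate: 4.43 mg × (2673 mL / 250 mL) = 47.37 mg
L-leucine: 0.0294 g × (2673 mL / 250 mL) = 0.314345 g = 314.34 mg
riboflavin: 0.508 mg × (2673 mL / 250 mL) = 5.43 mg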